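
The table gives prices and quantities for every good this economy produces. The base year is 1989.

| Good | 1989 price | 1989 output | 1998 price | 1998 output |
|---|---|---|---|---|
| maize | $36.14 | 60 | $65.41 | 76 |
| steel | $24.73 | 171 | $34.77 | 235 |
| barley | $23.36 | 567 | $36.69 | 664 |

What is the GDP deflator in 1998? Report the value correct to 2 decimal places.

155.82

Nominal GDP 1998 = 65.41·76 + 34.77·235 + 36.69·664 = 37504.27.
Real GDP 1998 (at 1989 prices) = 36.14·76 + 24.73·235 + 23.36·664 = 24069.23.
Deflator = Nominal/Real × 100 = 37504.27/24069.23 × 100 = 155.818.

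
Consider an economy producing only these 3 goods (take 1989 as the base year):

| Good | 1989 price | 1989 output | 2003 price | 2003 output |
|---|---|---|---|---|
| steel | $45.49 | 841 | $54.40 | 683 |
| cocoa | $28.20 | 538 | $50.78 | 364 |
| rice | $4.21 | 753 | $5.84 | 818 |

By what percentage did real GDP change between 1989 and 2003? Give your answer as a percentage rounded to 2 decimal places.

Real GDP 1989 = Nominal GDP 1989 = 45.49·841 + 28.20·538 + 4.21·753 = 56598.82.
Real GDP 2003 (at 1989 prices) = 45.49·683 + 28.20·364 + 4.21·818 = 44778.25.
Real growth = 44778.25/56598.82 − 1 = -0.2088.

-20.88%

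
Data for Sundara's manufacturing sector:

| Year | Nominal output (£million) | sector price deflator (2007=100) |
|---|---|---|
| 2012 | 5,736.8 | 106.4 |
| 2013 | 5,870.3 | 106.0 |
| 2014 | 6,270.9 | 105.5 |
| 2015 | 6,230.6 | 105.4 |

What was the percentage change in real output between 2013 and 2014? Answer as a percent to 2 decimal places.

7.33%

Real output 2013 = 5870.3/1.060 = 5538.02.
Real output 2014 = 6270.9/1.055 = 5943.98.
Change = 5943.98/5538.02 − 1 = 0.0733.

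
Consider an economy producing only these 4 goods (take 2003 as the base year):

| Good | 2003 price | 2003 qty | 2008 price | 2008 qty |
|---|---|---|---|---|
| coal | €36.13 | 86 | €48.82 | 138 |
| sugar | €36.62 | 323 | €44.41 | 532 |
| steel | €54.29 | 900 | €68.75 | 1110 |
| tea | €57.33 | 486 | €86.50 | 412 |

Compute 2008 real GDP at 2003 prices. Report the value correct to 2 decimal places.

Real GDP 2008 = Σ (p_2003 × q_2008) = 36.13·138 + 36.62·532 + 54.29·1110 + 57.33·412 = 108349.64.

€108349.64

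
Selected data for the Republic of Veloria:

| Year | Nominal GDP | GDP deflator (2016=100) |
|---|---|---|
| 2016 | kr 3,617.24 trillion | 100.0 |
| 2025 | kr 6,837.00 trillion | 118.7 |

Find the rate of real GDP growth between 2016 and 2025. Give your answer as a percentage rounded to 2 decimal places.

59.23%

Deflate each year: 2016 → 3617.24/1.000 = 3617.24; 2025 → 6837.00/1.187 = 5759.90.
So real GDP changed by 5759.90/3617.24 − 1 = 0.5923, i.e. 59.23%.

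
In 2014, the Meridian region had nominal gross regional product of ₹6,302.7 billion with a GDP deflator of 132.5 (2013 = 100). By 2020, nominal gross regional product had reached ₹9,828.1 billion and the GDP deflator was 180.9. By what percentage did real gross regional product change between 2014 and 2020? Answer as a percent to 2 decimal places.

Deflate each year: 2014 → 6302.7/1.325 = 4756.75; 2020 → 9828.1/1.809 = 5432.89.
So real gross regional product changed by 5432.89/4756.75 − 1 = 0.1421, i.e. 14.21%.

14.21%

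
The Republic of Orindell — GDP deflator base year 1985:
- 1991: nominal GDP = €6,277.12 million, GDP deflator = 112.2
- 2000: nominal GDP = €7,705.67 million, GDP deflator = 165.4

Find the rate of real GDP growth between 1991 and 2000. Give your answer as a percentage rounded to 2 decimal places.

-16.73%

Deflate each year: 1991 → 6277.12/1.122 = 5594.58; 2000 → 7705.67/1.654 = 4658.81.
So real GDP changed by 4658.81/5594.58 − 1 = -0.1673, i.e. -16.73%.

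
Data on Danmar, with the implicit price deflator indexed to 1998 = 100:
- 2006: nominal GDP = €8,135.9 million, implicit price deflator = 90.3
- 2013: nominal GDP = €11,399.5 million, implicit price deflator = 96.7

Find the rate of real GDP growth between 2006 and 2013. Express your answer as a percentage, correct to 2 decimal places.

Real GDP 2006 = 8135.9 / 0.903 = 9009.86.
Real GDP 2013 = 11399.5 / 0.967 = 11788.52.
Real growth = 11788.52 / 9009.86 − 1 = 0.3084.

30.84%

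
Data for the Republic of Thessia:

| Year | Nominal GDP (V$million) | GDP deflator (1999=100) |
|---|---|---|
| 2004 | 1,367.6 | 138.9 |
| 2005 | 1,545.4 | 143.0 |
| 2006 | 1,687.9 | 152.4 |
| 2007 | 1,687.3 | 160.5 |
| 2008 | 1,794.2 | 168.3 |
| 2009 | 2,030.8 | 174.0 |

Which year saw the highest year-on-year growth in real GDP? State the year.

2005: real = 1545.4/1.430 = 1080.70; growth vs 2004 (984.59) = 9.76%.
2006: real = 1687.9/1.524 = 1107.55; growth vs 2005 (1080.70) = 2.48%.
2007: real = 1687.3/1.605 = 1051.28; growth vs 2006 (1107.55) = -5.08%.
2008: real = 1794.2/1.683 = 1066.07; growth vs 2007 (1051.28) = 1.41%.
2009: real = 2030.8/1.740 = 1167.13; growth vs 2008 (1066.07) = 9.48%.

2005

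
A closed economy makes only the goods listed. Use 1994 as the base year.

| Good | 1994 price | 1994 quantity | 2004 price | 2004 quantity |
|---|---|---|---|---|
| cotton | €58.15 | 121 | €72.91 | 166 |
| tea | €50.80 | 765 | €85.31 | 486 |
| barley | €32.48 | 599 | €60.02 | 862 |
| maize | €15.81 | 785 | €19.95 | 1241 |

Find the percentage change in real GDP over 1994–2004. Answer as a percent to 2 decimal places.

Real GDP 1994 = Nominal GDP 1994 = 58.15·121 + 50.80·765 + 32.48·599 + 15.81·785 = 77764.52.
Real GDP 2004 (at 1994 prices) = 58.15·166 + 50.80·486 + 32.48·862 + 15.81·1241 = 81959.67.
Real growth = 81959.67/77764.52 − 1 = 0.0539.

5.39%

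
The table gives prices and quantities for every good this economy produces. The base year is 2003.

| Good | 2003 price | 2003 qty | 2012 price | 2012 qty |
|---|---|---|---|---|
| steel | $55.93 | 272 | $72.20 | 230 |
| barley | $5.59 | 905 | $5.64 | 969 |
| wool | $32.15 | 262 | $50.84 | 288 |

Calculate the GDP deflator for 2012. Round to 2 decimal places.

Nominal GDP 2012 = 72.20·230 + 5.64·969 + 50.84·288 = 36713.08.
Real GDP 2012 (at 2003 prices) = 55.93·230 + 5.59·969 + 32.15·288 = 27539.81.
Deflator = Nominal/Real × 100 = 36713.08/27539.81 × 100 = 133.309.

133.31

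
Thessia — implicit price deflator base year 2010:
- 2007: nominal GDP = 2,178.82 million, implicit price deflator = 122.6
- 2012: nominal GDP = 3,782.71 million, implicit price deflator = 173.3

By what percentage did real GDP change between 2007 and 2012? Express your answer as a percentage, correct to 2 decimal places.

22.82%

Deflate each year: 2007 → 2178.82/1.226 = 1777.18; 2012 → 3782.71/1.733 = 2182.75.
So real GDP changed by 2182.75/1777.18 − 1 = 0.2282, i.e. 22.82%.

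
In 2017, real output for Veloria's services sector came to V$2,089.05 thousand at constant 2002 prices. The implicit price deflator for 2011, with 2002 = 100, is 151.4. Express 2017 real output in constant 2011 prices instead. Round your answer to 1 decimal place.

Real output in 2011 prices = Real output in 2002 prices × (P_2011/P_2002) = 2089.05 × 1.514 = 3162.82.

V$3,162.8 thousand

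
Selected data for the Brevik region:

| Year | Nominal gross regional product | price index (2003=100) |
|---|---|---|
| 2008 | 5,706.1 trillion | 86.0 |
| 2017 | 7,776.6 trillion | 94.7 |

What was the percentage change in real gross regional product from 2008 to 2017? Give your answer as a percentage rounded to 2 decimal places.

23.77%

Deflate each year: 2008 → 5706.1/0.860 = 6635.00; 2017 → 7776.6/0.947 = 8211.83.
So real gross regional product changed by 8211.83/6635.00 − 1 = 0.2377, i.e. 23.77%.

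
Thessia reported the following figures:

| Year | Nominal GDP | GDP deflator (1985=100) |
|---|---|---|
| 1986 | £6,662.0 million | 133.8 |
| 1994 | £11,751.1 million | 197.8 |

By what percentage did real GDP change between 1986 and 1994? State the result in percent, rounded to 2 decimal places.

19.32%

Deflate each year: 1986 → 6662.0/1.338 = 4979.07; 1994 → 11751.1/1.978 = 5940.90.
So real GDP changed by 5940.90/4979.07 − 1 = 0.1932, i.e. 19.32%.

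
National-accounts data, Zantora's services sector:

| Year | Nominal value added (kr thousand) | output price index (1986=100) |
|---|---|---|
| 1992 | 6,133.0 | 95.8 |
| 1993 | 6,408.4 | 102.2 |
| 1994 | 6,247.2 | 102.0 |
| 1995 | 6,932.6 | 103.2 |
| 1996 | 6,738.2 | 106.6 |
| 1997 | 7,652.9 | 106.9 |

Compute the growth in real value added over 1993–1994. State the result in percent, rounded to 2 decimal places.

-2.32%

Real value added 1993 = 6408.4/1.022 = 6270.45.
Real value added 1994 = 6247.2/1.020 = 6124.71.
Change = 6124.71/6270.45 − 1 = -0.0232.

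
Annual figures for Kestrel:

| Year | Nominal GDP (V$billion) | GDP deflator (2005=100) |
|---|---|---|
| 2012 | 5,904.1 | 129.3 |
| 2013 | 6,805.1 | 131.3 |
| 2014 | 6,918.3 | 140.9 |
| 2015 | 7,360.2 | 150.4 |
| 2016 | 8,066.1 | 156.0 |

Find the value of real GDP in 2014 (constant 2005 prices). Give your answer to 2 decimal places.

V$4,910.08 billion

Real GDP 2014 = 6918.3 / 1.409 = 4910.08.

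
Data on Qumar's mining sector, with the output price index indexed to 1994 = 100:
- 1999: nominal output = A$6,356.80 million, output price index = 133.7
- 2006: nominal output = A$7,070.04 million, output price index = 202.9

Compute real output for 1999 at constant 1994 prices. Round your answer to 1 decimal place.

A$4,754.5 million

Real output = Nominal / (output price index/100) = 6356.80 / 1.337 = 4754.53.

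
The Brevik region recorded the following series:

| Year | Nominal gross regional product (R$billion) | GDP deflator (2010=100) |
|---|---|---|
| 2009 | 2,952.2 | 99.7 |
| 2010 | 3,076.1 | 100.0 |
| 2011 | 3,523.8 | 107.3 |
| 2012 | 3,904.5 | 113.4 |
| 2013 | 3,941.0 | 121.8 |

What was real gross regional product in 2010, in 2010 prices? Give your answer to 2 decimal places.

Real gross regional product 2010 = 3076.1 / 1.000 = 3076.10.

R$3,076.10 billion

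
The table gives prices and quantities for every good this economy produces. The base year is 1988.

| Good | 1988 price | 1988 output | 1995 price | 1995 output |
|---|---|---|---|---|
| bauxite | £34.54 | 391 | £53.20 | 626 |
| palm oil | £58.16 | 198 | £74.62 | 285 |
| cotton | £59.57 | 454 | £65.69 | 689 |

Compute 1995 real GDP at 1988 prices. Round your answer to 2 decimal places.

£79241.37

Real GDP 1995 = Σ (p_1988 × q_1995) = 34.54·626 + 58.16·285 + 59.57·689 = 79241.37.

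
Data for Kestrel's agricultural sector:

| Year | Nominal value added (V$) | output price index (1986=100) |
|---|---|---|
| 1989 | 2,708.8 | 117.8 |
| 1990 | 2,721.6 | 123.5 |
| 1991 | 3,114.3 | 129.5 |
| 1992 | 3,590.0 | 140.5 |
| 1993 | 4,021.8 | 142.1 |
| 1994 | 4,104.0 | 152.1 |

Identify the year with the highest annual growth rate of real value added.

1990: real = 2721.6/1.235 = 2203.72; growth vs 1989 (2299.49) = -4.16%.
1991: real = 3114.3/1.295 = 2404.86; growth vs 1990 (2203.72) = 9.13%.
1992: real = 3590.0/1.405 = 2555.16; growth vs 1991 (2404.86) = 6.25%.
1993: real = 4021.8/1.421 = 2830.26; growth vs 1992 (2555.16) = 10.77%.
1994: real = 4104.0/1.521 = 2698.22; growth vs 1993 (2830.26) = -4.67%.

1993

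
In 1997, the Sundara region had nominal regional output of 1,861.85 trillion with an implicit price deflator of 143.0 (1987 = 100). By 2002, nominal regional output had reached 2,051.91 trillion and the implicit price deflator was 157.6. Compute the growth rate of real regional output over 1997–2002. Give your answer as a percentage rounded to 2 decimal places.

Deflate each year: 1997 → 1861.85/1.430 = 1301.99; 2002 → 2051.91/1.576 = 1301.97.
So real regional output changed by 1301.97/1301.99 − 1 = 0.0000, i.e. 0.00%.

0.00%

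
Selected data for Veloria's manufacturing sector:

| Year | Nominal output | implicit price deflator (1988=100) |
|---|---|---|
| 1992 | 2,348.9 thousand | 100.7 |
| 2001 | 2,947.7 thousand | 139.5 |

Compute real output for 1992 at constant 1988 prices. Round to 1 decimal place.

Real output = Nominal / (implicit price deflator/100) = 2348.9 / 1.007 = 2332.57.

2,332.6 thousand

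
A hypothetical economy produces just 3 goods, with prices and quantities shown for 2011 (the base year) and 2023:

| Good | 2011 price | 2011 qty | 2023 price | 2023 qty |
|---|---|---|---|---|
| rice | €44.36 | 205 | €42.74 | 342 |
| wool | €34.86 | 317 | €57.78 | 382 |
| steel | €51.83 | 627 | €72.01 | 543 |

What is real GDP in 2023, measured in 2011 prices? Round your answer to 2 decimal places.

Real GDP 2023 = Σ (p_2011 × q_2023) = 44.36·342 + 34.86·382 + 51.83·543 = 56631.33.

€56631.33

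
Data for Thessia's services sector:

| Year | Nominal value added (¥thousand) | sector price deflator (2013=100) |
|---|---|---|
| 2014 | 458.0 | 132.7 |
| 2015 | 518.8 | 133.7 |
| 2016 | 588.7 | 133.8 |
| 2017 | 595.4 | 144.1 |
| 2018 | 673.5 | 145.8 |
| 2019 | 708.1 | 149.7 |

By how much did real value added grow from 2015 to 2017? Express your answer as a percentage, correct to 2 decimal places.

Real value added 2015 = 518.8/1.337 = 388.03.
Real value added 2017 = 595.4/1.441 = 413.19.
Change = 413.19/388.03 − 1 = 0.0648.

6.48%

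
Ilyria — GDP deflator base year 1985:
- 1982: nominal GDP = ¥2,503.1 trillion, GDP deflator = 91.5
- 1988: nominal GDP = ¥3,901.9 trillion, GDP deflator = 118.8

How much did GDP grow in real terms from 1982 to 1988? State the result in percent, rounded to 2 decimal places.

20.06%

Real GDP 1982 = 2503.1 / 0.915 = 2735.63.
Real GDP 1988 = 3901.9 / 1.188 = 3284.43.
Real growth = 3284.43 / 2735.63 − 1 = 0.2006.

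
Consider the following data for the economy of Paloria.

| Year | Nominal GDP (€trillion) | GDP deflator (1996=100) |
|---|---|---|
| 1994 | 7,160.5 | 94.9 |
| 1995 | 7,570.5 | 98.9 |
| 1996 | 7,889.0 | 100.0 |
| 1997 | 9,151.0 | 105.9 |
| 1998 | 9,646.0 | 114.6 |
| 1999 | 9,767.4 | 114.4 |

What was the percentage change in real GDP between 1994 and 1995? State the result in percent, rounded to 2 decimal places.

Real GDP 1994 = 7160.5/0.949 = 7545.31.
Real GDP 1995 = 7570.5/0.989 = 7654.70.
Change = 7654.70/7545.31 − 1 = 0.0145.

1.45%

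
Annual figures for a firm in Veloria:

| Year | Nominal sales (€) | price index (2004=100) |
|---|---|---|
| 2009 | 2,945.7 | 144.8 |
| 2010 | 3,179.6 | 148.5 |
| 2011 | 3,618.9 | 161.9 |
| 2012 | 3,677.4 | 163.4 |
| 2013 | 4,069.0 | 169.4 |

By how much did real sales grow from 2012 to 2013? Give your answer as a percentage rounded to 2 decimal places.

Real sales 2012 = 3677.4/1.634 = 2250.55.
Real sales 2013 = 4069.0/1.694 = 2402.01.
Change = 2402.01/2250.55 − 1 = 0.0673.

6.73%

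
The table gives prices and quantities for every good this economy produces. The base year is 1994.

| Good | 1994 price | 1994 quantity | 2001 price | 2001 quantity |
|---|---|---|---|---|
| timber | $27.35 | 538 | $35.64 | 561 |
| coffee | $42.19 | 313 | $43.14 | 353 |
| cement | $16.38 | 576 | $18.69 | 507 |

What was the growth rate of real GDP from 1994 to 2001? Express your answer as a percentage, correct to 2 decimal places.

3.18%

Real GDP 1994 = Nominal GDP 1994 = 27.35·538 + 42.19·313 + 16.38·576 = 37354.65.
Real GDP 2001 (at 1994 prices) = 27.35·561 + 42.19·353 + 16.38·507 = 38541.08.
Real growth = 38541.08/37354.65 − 1 = 0.0318.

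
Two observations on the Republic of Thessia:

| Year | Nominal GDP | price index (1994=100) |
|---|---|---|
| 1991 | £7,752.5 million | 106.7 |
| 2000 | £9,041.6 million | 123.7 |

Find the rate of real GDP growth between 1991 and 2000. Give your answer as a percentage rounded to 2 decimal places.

0.60%

Deflate each year: 1991 → 7752.5/1.067 = 7265.70; 2000 → 9041.6/1.237 = 7309.30.
So real GDP changed by 7309.30/7265.70 − 1 = 0.0060, i.e. 0.60%.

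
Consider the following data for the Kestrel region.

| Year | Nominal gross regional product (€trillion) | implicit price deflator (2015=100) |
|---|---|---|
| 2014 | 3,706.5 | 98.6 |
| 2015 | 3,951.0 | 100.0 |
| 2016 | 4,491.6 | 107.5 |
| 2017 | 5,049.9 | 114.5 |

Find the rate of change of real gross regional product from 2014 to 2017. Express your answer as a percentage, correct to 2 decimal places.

Real gross regional product 2014 = 3706.5/0.986 = 3759.13.
Real gross regional product 2017 = 5049.9/1.145 = 4410.39.
Change = 4410.39/3759.13 − 1 = 0.1732.

17.32%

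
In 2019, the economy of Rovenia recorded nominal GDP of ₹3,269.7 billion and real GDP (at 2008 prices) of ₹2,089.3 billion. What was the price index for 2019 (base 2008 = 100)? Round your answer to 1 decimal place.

price index = (Nominal / Real) × 100 = 3269.7 / 2089.3 × 100 = 156.50.

156.5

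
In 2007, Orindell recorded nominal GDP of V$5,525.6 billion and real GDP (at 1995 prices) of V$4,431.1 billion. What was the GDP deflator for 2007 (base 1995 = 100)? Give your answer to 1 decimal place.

GDP deflator = (Nominal / Real) × 100 = 5525.6 / 4431.1 × 100 = 124.70.

124.7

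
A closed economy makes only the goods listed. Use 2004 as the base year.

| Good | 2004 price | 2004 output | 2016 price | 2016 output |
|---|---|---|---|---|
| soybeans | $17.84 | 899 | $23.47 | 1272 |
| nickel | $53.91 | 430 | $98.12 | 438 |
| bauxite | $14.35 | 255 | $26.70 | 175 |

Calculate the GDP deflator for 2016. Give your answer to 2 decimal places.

158.76

Nominal GDP 2016 = 23.47·1272 + 98.12·438 + 26.70·175 = 77502.90.
Real GDP 2016 (at 2004 prices) = 17.84·1272 + 53.91·438 + 14.35·175 = 48816.31.
Deflator = Nominal/Real × 100 = 77502.90/48816.31 × 100 = 158.764.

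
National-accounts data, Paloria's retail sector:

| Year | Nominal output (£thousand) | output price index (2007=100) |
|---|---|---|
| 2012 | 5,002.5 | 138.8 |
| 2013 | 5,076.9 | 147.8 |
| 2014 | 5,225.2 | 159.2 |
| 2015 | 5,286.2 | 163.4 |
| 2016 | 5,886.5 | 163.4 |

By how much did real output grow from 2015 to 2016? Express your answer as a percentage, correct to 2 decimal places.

11.36%

Real output 2015 = 5286.2/1.634 = 3235.13.
Real output 2016 = 5886.5/1.634 = 3602.51.
Change = 3602.51/3235.13 − 1 = 0.1136.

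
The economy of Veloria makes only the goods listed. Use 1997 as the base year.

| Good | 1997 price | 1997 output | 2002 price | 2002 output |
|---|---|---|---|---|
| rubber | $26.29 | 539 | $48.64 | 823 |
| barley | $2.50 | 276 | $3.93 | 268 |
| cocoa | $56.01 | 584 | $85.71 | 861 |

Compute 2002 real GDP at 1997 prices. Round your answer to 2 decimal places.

Real GDP 2002 = Σ (p_1997 × q_2002) = 26.29·823 + 2.50·268 + 56.01·861 = 70531.28.

$70531.28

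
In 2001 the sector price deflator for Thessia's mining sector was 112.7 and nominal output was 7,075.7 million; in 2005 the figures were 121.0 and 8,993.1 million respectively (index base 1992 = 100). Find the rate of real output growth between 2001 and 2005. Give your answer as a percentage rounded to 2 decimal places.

18.38%

Deflate each year: 2001 → 7075.7/1.127 = 6278.35; 2005 → 8993.1/1.210 = 7432.31.
So real output changed by 7432.31/6278.35 − 1 = 0.1838, i.e. 18.38%.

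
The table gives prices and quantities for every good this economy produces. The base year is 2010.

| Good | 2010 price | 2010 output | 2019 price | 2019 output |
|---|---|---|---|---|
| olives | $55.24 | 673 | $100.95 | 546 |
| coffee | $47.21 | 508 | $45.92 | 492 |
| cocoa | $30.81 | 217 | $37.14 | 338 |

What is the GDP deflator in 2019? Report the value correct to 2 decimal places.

Nominal GDP 2019 = 100.95·546 + 45.92·492 + 37.14·338 = 90264.66.
Real GDP 2019 (at 2010 prices) = 55.24·546 + 47.21·492 + 30.81·338 = 63802.14.
Deflator = Nominal/Real × 100 = 90264.66/63802.14 × 100 = 141.476.

141.48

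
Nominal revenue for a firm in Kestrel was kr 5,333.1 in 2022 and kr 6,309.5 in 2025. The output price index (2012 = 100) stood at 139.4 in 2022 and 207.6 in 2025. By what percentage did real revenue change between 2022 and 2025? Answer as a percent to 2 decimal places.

-20.56%

Real revenue 2022 = 5333.1 / 1.394 = 3825.75.
Real revenue 2025 = 6309.5 / 2.076 = 3039.26.
Real growth = 3039.26 / 3825.75 − 1 = -0.2056.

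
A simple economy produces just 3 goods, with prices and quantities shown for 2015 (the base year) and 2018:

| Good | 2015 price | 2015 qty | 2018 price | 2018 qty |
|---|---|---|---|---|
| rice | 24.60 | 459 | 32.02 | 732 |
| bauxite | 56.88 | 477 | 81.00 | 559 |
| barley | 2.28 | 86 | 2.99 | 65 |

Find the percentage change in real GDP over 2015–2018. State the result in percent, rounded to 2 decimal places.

Real GDP 2015 = Nominal GDP 2015 = 24.60·459 + 56.88·477 + 2.28·86 = 38619.24.
Real GDP 2018 (at 2015 prices) = 24.60·732 + 56.88·559 + 2.28·65 = 49951.32.
Real growth = 49951.32/38619.24 − 1 = 0.2934.

29.34%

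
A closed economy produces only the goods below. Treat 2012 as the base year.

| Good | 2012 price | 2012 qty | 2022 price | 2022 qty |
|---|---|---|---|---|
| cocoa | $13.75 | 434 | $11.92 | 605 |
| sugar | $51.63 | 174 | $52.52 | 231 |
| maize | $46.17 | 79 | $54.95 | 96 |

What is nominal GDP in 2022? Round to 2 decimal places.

Nominal GDP 2022 = Σ (p_2022 × q_2022) = 11.92·605 + 52.52·231 + 54.95·96 = 24618.92.

$24618.92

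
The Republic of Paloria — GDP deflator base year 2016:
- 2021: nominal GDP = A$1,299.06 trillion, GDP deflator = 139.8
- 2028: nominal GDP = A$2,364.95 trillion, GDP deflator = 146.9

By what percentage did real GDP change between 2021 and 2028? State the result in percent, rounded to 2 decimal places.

Deflate each year: 2021 → 1299.06/1.398 = 929.23; 2028 → 2364.95/1.469 = 1609.90.
So real GDP changed by 1609.90/929.23 − 1 = 0.7325, i.e. 73.25%.

73.25%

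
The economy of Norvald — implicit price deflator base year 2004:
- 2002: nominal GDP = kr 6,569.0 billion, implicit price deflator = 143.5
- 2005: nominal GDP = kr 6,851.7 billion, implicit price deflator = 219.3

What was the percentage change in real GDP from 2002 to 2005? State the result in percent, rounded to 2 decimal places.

Deflate each year: 2002 → 6569.0/1.435 = 4577.70; 2005 → 6851.7/2.193 = 3124.35.
So real GDP changed by 3124.35/4577.70 − 1 = -0.3175, i.e. -31.75%.

-31.75%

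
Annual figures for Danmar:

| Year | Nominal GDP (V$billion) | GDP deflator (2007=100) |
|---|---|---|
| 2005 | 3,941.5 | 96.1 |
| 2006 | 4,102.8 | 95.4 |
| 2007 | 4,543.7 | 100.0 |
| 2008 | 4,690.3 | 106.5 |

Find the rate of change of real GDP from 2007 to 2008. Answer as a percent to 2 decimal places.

-3.07%

Real GDP 2007 = 4543.7/1.000 = 4543.70.
Real GDP 2008 = 4690.3/1.065 = 4404.04.
Change = 4404.04/4543.70 − 1 = -0.0307.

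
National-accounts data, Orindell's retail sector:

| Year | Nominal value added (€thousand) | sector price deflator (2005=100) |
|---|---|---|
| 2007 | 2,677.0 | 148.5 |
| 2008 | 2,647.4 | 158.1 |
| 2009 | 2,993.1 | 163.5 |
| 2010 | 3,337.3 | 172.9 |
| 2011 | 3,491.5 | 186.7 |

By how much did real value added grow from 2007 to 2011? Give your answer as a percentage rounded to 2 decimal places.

3.74%

Real value added 2007 = 2677.0/1.485 = 1802.69.
Real value added 2011 = 3491.5/1.867 = 1870.11.
Change = 1870.11/1802.69 − 1 = 0.0374.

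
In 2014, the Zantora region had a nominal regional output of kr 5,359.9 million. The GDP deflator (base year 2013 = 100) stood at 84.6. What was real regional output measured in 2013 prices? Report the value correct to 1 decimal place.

Real regional output = Nominal / (GDP deflator/100) = 5359.9 / 0.846 = 6335.58.

kr 6,335.6 million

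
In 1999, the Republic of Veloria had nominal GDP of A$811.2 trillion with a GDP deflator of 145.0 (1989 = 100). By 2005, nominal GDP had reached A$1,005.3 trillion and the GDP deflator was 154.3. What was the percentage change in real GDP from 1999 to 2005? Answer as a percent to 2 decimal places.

Deflate each year: 1999 → 811.2/1.450 = 559.45; 2005 → 1005.3/1.543 = 651.52.
So real GDP changed by 651.52/559.45 − 1 = 0.1646, i.e. 16.46%.

16.46%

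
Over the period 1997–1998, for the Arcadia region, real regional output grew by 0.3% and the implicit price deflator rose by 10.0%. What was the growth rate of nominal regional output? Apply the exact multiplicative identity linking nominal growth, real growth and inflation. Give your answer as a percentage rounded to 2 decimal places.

10.33%

(1 + g_nom) = (1 + g_real)(1 + π) = 1.0030 × 1.1000 = 1.10330.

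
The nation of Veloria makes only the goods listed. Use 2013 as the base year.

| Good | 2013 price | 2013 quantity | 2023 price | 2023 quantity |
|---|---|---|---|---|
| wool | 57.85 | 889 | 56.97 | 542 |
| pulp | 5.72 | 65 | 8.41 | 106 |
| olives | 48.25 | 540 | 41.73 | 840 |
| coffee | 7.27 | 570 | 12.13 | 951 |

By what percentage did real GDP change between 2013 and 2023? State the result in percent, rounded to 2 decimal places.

-3.16%

Real GDP 2013 = Nominal GDP 2013 = 57.85·889 + 5.72·65 + 48.25·540 + 7.27·570 = 81999.35.
Real GDP 2023 (at 2013 prices) = 57.85·542 + 5.72·106 + 48.25·840 + 7.27·951 = 79404.79.
Real growth = 79404.79/81999.35 − 1 = -0.0316.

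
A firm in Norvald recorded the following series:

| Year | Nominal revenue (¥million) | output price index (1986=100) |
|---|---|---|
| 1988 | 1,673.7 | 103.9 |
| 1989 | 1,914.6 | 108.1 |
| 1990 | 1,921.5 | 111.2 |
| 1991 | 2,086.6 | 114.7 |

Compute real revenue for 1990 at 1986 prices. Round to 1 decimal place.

Real revenue 1990 = 1921.5 / 1.112 = 1727.97.

¥1,728.0 million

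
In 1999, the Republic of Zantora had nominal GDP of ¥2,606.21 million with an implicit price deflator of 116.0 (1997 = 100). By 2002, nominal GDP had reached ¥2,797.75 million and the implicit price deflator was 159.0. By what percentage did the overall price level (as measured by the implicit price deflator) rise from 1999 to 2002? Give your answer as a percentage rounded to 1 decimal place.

37.1%

Price-level change = 159.0 / 116.0 − 1 = 0.3707.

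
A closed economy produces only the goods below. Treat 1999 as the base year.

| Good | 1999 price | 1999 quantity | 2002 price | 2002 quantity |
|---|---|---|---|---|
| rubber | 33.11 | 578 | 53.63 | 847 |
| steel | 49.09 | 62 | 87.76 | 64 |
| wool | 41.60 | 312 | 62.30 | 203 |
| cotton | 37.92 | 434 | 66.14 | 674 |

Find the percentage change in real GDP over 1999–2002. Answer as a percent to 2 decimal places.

26.29%

Real GDP 1999 = Nominal GDP 1999 = 33.11·578 + 49.09·62 + 41.60·312 + 37.92·434 = 51617.64.
Real GDP 2002 (at 1999 prices) = 33.11·847 + 49.09·64 + 41.60·203 + 37.92·674 = 65188.81.
Real growth = 65188.81/51617.64 − 1 = 0.2629.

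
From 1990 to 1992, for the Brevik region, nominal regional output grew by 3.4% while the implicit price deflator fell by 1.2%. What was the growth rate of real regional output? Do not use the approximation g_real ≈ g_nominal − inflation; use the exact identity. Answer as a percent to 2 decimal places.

(1 + g_nom) = (1 + g_real)(1 + π), so g_real = 1.0340 / 0.9880 − 1 = 0.04656.

4.66%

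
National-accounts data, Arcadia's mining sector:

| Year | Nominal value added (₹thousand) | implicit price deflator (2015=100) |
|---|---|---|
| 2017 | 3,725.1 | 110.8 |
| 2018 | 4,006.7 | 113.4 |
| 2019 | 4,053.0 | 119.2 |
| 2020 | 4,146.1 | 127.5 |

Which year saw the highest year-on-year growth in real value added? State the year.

2018: real = 4006.7/1.134 = 3533.25; growth vs 2017 (3362.00) = 5.09%.
2019: real = 4053.0/1.192 = 3400.17; growth vs 2018 (3533.25) = -3.77%.
2020: real = 4146.1/1.275 = 3251.84; growth vs 2019 (3400.17) = -4.36%.

2018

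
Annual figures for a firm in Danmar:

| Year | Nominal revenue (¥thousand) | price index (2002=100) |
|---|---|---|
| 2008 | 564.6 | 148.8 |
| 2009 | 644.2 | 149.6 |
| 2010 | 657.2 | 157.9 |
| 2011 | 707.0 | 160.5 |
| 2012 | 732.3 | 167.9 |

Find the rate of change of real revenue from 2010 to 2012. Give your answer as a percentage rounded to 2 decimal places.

4.79%

Real revenue 2010 = 657.2/1.579 = 416.21.
Real revenue 2012 = 732.3/1.679 = 436.15.
Change = 436.15/416.21 − 1 = 0.0479.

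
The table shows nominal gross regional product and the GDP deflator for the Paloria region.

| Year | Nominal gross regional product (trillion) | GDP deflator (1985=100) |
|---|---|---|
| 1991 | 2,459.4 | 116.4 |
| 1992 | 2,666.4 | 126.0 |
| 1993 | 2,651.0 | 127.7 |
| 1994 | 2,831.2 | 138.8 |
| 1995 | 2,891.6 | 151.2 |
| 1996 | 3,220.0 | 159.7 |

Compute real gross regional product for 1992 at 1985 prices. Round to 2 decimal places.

Real gross regional product 1992 = 2666.4 / 1.260 = 2116.19.

2,116.19 trillion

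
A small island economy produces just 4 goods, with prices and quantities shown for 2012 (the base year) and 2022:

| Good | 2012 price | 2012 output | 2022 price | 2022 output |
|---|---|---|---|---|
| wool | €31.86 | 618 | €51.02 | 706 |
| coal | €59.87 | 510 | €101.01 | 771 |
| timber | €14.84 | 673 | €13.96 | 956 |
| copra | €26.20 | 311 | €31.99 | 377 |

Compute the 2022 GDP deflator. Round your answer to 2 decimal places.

150.25

Nominal GDP 2022 = 51.02·706 + 101.01·771 + 13.96·956 + 31.99·377 = 139304.82.
Real GDP 2022 (at 2012 prices) = 31.86·706 + 59.87·771 + 14.84·956 + 26.20·377 = 92717.37.
Deflator = Nominal/Real × 100 = 139304.82/92717.37 × 100 = 150.247.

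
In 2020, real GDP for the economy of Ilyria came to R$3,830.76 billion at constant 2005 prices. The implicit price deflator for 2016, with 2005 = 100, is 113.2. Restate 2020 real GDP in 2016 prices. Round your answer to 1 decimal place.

Real GDP in 2016 prices = Real GDP in 2005 prices × (P_2016/P_2005) = 3830.76 × 1.132 = 4336.42.

R$4,336.4 billion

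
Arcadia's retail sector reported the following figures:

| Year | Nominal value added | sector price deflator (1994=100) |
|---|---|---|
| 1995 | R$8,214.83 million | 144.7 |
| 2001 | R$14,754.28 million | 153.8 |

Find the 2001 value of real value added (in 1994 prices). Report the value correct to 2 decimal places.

R$9,593.16 million

Real value added = Nominal / (sector price deflator/100) = 14754.28 / 1.538 = 9593.16.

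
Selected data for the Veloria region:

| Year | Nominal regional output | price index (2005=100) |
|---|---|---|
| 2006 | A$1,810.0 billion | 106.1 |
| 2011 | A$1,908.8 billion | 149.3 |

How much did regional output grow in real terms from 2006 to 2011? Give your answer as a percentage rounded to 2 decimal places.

-25.06%

Real regional output 2006 = 1810.0 / 1.061 = 1705.94.
Real regional output 2011 = 1908.8 / 1.493 = 1278.50.
Real growth = 1278.50 / 1705.94 − 1 = -0.2506.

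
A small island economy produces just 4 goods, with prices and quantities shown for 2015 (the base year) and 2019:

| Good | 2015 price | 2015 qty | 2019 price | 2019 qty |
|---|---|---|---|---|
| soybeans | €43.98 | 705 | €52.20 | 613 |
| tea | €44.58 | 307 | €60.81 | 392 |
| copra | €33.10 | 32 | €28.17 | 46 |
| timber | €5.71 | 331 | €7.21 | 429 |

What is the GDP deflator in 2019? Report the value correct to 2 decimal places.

124.41

Nominal GDP 2019 = 52.20·613 + 60.81·392 + 28.17·46 + 7.21·429 = 60225.03.
Real GDP 2019 (at 2015 prices) = 43.98·613 + 44.58·392 + 33.10·46 + 5.71·429 = 48407.29.
Deflator = Nominal/Real × 100 = 60225.03/48407.29 × 100 = 124.413.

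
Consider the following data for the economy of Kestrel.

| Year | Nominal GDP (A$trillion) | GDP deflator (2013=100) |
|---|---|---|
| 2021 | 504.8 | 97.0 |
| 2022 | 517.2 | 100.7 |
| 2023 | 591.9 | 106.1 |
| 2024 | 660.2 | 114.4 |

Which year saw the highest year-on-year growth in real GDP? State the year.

2023

2022: real = 517.2/1.007 = 513.60; growth vs 2021 (520.41) = -1.31%.
2023: real = 591.9/1.061 = 557.87; growth vs 2022 (513.60) = 8.62%.
2024: real = 660.2/1.144 = 577.10; growth vs 2023 (557.87) = 3.45%.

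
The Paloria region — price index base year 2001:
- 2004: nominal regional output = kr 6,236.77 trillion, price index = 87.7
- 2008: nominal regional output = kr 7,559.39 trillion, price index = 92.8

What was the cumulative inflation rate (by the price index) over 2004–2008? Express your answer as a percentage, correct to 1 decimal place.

5.8%

Price-level change = 92.8 / 87.7 − 1 = 0.0582.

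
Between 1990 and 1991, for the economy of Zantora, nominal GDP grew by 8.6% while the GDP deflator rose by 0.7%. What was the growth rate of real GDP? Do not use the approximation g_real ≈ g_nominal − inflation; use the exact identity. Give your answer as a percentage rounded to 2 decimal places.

7.85%

(1 + g_nom) = (1 + g_real)(1 + π), so g_real = 1.0860 / 1.0070 − 1 = 0.07845.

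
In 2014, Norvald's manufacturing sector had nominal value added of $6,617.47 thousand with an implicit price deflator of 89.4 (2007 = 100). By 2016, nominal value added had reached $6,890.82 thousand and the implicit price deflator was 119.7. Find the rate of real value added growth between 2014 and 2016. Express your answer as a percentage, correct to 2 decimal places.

Real value added 2014 = 6617.47 / 0.894 = 7402.09.
Real value added 2016 = 6890.82 / 1.197 = 5756.74.
Real growth = 5756.74 / 7402.09 − 1 = -0.2223.

-22.23%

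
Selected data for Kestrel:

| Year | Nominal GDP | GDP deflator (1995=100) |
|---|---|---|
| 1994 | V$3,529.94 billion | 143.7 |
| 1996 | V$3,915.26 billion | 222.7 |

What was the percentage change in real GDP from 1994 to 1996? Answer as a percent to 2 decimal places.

-28.43%

Real GDP 1994 = 3529.94 / 1.437 = 2456.46.
Real GDP 1996 = 3915.26 / 2.227 = 1758.09.
Real growth = 1758.09 / 2456.46 − 1 = -0.2843.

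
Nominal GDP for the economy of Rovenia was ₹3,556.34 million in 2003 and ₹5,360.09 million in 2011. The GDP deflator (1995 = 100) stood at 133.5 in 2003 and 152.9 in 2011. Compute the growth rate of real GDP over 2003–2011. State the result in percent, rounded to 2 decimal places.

Real GDP 2003 = 3556.34 / 1.335 = 2663.93.
Real GDP 2011 = 5360.09 / 1.529 = 3505.62.
Real growth = 3505.62 / 2663.93 − 1 = 0.3160.

31.60%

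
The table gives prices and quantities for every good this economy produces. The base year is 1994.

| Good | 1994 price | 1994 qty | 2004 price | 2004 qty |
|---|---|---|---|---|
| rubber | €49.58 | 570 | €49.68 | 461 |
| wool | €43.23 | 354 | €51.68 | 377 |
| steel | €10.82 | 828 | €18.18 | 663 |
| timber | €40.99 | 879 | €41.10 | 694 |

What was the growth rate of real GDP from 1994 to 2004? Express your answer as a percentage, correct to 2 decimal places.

Real GDP 1994 = Nominal GDP 1994 = 49.58·570 + 43.23·354 + 10.82·828 + 40.99·879 = 88553.19.
Real GDP 2004 (at 1994 prices) = 49.58·461 + 43.23·377 + 10.82·663 + 40.99·694 = 74774.81.
Real growth = 74774.81/88553.19 − 1 = -0.1556.

-15.56%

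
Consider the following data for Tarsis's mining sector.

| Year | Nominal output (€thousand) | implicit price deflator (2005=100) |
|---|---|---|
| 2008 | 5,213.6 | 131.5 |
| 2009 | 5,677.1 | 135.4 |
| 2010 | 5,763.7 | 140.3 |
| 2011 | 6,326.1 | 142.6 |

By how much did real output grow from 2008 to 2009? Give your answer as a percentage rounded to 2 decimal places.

5.75%

Real output 2008 = 5213.6/1.315 = 3964.71.
Real output 2009 = 5677.1/1.354 = 4192.84.
Change = 4192.84/3964.71 − 1 = 0.0575.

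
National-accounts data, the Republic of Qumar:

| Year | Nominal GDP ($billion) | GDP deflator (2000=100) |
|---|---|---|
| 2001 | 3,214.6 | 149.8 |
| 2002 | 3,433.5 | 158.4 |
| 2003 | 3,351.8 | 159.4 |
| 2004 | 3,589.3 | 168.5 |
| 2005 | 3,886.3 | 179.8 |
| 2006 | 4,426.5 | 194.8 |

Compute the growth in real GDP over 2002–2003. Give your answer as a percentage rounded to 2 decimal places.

Real GDP 2002 = 3433.5/1.584 = 2167.61.
Real GDP 2003 = 3351.8/1.594 = 2102.76.
Change = 2102.76/2167.61 − 1 = -0.0299.

-2.99%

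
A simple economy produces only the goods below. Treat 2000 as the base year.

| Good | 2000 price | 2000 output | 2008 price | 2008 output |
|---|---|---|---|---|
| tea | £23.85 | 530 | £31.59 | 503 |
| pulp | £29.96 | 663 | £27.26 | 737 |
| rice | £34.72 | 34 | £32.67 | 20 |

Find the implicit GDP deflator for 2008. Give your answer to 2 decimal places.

Nominal GDP 2008 = 31.59·503 + 27.26·737 + 32.67·20 = 36633.79.
Real GDP 2008 (at 2000 prices) = 23.85·503 + 29.96·737 + 34.72·20 = 34771.47.
Deflator = Nominal/Real × 100 = 36633.79/34771.47 × 100 = 105.356.

105.36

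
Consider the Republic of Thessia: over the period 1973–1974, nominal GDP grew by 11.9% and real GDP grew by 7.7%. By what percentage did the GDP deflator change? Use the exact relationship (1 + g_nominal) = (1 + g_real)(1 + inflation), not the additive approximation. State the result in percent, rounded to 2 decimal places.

3.90%

(1 + g_nom) = (1 + g_real)(1 + π), so π = 1.1190 / 1.0770 − 1 = 0.03900.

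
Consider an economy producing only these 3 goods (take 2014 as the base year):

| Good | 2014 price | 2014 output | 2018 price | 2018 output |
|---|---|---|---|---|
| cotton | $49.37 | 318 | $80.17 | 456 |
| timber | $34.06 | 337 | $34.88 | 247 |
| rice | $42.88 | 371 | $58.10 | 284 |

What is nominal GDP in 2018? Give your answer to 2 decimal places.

Nominal GDP 2018 = Σ (p_2018 × q_2018) = 80.17·456 + 34.88·247 + 58.10·284 = 61673.28.

$61673.28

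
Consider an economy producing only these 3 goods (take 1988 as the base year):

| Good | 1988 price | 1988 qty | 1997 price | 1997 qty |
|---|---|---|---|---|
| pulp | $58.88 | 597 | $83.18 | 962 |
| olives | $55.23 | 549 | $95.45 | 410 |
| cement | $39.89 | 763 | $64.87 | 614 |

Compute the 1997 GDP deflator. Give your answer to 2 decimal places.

153.19

Nominal GDP 1997 = 83.18·962 + 95.45·410 + 64.87·614 = 158983.84.
Real GDP 1997 (at 1988 prices) = 58.88·962 + 55.23·410 + 39.89·614 = 103779.32.
Deflator = Nominal/Real × 100 = 158983.84/103779.32 × 100 = 153.194.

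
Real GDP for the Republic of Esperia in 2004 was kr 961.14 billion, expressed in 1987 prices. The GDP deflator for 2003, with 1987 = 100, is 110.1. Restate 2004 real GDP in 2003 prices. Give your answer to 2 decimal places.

kr 1,058.22 billion

Real GDP in 2003 prices = Real GDP in 1987 prices × (P_2003/P_1987) = 961.14 × 1.101 = 1058.22.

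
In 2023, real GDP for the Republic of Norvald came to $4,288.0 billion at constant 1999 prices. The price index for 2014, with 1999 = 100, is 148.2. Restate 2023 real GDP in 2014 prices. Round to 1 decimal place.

Real GDP in 2014 prices = Real GDP in 1999 prices × (P_2014/P_1999) = 4288.0 × 1.482 = 6354.82.

$6,354.8 billion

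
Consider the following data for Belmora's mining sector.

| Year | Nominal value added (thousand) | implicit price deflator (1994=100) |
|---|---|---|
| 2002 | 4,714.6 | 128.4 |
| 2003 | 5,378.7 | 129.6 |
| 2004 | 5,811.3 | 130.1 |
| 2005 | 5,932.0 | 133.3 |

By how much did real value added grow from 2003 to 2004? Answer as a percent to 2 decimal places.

7.63%

Real value added 2003 = 5378.7/1.296 = 4150.23.
Real value added 2004 = 5811.3/1.301 = 4466.79.
Change = 4466.79/4150.23 − 1 = 0.0763.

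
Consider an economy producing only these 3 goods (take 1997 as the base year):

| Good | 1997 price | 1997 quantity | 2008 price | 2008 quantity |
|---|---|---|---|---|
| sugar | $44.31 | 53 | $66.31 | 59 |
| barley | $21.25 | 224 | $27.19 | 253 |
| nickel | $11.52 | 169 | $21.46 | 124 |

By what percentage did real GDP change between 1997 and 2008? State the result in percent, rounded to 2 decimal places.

Real GDP 1997 = Nominal GDP 1997 = 44.31·53 + 21.25·224 + 11.52·169 = 9055.31.
Real GDP 2008 (at 1997 prices) = 44.31·59 + 21.25·253 + 11.52·124 = 9419.02.
Real growth = 9419.02/9055.31 − 1 = 0.0402.

4.02%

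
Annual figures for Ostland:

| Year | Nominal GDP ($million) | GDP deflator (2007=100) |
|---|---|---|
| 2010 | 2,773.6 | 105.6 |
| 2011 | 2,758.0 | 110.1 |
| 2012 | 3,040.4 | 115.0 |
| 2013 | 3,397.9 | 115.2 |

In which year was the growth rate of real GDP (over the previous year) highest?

2011: real = 2758.0/1.101 = 2505.00; growth vs 2010 (2626.52) = -4.63%.
2012: real = 3040.4/1.150 = 2643.83; growth vs 2011 (2505.00) = 5.54%.
2013: real = 3397.9/1.152 = 2949.57; growth vs 2012 (2643.83) = 11.56%.

2013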